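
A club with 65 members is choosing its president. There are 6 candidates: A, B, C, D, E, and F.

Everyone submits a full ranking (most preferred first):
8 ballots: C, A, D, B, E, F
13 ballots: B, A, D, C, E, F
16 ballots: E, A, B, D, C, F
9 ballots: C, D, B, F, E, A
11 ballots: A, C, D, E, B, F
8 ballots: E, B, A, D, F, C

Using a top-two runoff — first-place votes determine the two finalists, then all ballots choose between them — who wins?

C

Round 1 first-place votes: A 11, B 13, C 17, D 0, E 24, F 0. E and C advance.
Runoff: E is ranked above C on 24 ballots, C above E on 41.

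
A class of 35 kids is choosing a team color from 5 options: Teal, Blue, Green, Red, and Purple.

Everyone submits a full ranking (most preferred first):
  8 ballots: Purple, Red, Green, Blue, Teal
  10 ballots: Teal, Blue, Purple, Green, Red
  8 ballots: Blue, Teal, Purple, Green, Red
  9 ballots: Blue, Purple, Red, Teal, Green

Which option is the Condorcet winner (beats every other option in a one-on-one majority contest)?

Blue vs Teal: 25–10
Blue vs Green: 27–8
Blue vs Red: 27–8
Blue vs Purple: 27–8
Blue beats every other option.

Blue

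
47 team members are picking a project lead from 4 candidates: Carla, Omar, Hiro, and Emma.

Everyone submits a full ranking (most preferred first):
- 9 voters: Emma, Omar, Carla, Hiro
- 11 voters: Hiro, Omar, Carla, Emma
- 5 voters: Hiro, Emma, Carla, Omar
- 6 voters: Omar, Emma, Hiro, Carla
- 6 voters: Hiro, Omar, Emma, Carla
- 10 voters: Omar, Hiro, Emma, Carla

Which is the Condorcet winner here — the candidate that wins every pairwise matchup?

Omar vs Carla: 42–5
Omar vs Hiro: 25–22
Omar vs Emma: 33–14
Omar beats every other candidate.

Omar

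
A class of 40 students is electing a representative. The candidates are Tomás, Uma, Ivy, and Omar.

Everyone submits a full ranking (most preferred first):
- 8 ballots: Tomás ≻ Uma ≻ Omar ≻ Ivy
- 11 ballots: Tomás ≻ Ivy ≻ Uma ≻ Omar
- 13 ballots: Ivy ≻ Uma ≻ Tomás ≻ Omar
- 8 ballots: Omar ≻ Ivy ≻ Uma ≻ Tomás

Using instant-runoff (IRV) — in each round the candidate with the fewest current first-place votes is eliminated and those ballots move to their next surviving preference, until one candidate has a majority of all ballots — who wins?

Round 1: Tomás 19, Uma 0, Ivy 13, Omar 8. Uma eliminated.
Round 2: Tomás 19, Ivy 13, Omar 8. Omar eliminated.
Round 3: Tomás 19, Ivy 21. Ivy has a majority (≥21).

Ivy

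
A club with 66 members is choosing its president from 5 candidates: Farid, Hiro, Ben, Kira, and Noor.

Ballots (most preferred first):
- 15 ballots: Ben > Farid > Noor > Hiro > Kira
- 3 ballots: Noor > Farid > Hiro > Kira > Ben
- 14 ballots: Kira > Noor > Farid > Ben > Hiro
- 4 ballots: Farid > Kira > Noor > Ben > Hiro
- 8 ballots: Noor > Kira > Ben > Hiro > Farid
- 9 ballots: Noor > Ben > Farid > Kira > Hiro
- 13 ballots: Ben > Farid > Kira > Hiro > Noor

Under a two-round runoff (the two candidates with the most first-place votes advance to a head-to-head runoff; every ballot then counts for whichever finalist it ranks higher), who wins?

Round 1 first-place votes: Farid 4, Hiro 0, Ben 28, Kira 14, Noor 20. Ben and Noor advance.
Runoff: Ben is ranked above Noor on 28 ballots, Noor above Ben on 38.

Noor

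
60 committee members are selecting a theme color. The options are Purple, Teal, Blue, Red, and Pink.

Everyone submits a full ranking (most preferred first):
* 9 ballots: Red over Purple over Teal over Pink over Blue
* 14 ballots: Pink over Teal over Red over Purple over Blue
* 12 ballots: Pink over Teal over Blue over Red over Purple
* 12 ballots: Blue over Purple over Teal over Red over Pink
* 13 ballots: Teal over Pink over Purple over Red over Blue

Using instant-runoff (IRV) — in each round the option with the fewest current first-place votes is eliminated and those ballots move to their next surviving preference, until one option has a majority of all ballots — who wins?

Round 1: Purple 0, Teal 13, Blue 12, Red 9, Pink 26. Purple eliminated.
Round 2: Teal 13, Blue 12, Red 9, Pink 26. Red eliminated.
Round 3: Teal 22, Blue 12, Pink 26. Blue eliminated.
Round 4: Teal 34, Pink 26. Teal has a majority (≥31).

Teal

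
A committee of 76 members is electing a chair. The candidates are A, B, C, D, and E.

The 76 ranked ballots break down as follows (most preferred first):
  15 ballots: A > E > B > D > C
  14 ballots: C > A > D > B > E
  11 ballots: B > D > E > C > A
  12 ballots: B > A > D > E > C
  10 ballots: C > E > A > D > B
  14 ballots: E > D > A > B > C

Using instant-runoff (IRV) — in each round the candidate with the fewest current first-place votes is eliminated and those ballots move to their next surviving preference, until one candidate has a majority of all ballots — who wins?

Round 1: A 15, B 23, C 24, D 0, E 14. D eliminated.
Round 2: A 15, B 23, C 24, E 14. E eliminated.
Round 3: A 29, B 23, C 24. B eliminated.
Round 4: A 41, C 35. A has a majority (≥39).

A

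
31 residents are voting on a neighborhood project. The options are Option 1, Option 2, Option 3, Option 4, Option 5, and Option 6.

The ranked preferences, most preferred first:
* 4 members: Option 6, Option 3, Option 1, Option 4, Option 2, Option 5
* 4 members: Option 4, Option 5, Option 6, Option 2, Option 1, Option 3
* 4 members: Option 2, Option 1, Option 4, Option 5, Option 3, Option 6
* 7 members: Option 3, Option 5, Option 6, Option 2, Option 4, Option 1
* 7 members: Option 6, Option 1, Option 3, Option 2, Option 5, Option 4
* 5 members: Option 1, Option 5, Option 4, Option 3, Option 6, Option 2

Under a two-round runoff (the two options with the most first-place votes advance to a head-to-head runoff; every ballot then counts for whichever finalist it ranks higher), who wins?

Round 1 first-place votes: Option 1 5, Option 2 4, Option 3 7, Option 4 4, Option 5 0, Option 6 11. Option 6 and Option 3 advance.
Runoff: Option 6 is ranked above Option 3 on 15 ballots, Option 3 above Option 6 on 16.

Option 3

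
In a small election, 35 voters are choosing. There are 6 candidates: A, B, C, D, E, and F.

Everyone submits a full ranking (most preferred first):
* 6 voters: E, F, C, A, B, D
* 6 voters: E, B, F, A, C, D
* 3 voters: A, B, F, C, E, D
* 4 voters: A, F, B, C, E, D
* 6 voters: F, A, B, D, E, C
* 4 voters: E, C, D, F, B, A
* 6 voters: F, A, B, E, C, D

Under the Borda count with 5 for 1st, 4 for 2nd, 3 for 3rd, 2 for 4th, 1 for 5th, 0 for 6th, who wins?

F

A: 6×2 + 6×2 + 3×5 + 4×5 + 6×4 + 4×0 + 6×4 = 107
B: 6×1 + 6×4 + 3×4 + 4×3 + 6×3 + 4×1 + 6×3 = 94
C: 6×3 + 6×1 + 3×2 + 4×2 + 6×0 + 4×4 + 6×1 = 60
D: 6×0 + 6×0 + 3×0 + 4×0 + 6×2 + 4×3 + 6×0 = 24
E: 6×5 + 6×5 + 3×1 + 4×1 + 6×1 + 4×5 + 6×2 = 105
F: 6×4 + 6×3 + 3×3 + 4×4 + 6×5 + 4×2 + 6×5 = 135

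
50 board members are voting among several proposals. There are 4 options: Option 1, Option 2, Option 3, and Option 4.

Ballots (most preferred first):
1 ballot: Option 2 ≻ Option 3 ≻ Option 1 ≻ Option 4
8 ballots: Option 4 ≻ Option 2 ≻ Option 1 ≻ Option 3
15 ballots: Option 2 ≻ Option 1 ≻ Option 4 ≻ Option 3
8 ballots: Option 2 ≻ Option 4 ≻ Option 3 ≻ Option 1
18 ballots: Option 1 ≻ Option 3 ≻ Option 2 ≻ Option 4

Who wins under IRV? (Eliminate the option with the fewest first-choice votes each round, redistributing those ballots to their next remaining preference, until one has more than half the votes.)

Option 2

Round 1: Option 1 18, Option 2 24, Option 3 0, Option 4 8. Option 3 eliminated.
Round 2: Option 1 18, Option 2 24, Option 4 8. Option 4 eliminated.
Round 3: Option 1 18, Option 2 32. Option 2 has a majority (≥26).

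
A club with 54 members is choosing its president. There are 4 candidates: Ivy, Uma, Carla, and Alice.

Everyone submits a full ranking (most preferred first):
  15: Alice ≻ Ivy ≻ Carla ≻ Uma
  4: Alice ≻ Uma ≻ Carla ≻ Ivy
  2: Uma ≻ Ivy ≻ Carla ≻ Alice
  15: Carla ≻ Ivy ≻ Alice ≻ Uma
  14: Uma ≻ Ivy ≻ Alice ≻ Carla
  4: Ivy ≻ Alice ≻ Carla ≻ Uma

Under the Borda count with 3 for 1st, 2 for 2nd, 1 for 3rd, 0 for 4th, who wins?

Ivy: 15×2 + 4×0 + 2×2 + 15×2 + 14×2 + 4×3 = 104
Uma: 15×0 + 4×2 + 2×3 + 15×0 + 14×3 + 4×0 = 56
Carla: 15×1 + 4×1 + 2×1 + 15×3 + 14×0 + 4×1 = 70
Alice: 15×3 + 4×3 + 2×0 + 15×1 + 14×1 + 4×2 = 94

Ivy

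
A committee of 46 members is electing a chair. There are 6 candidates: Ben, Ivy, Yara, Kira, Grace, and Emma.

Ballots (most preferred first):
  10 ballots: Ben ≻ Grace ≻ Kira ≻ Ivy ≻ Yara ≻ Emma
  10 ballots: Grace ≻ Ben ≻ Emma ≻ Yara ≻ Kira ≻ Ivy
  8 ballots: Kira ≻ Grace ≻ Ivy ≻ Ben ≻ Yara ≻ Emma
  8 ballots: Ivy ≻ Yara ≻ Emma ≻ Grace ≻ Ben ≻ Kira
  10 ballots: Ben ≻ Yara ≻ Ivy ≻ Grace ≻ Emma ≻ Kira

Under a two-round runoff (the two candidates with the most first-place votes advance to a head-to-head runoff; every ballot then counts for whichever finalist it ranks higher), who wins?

Grace

Round 1 first-place votes: Ben 20, Ivy 8, Yara 0, Kira 8, Grace 10, Emma 0. Ben and Grace advance.
Runoff: Ben is ranked above Grace on 20 ballots, Grace above Ben on 26.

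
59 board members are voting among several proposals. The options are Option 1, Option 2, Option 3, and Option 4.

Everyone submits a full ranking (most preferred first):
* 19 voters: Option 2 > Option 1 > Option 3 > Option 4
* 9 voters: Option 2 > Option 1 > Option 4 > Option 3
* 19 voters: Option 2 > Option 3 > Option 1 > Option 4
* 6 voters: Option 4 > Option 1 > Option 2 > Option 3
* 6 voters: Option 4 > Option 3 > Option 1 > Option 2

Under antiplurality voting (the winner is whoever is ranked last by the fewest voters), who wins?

Option 1

Last-place votes: Option 1 0, Option 2 6, Option 3 15, Option 4 38.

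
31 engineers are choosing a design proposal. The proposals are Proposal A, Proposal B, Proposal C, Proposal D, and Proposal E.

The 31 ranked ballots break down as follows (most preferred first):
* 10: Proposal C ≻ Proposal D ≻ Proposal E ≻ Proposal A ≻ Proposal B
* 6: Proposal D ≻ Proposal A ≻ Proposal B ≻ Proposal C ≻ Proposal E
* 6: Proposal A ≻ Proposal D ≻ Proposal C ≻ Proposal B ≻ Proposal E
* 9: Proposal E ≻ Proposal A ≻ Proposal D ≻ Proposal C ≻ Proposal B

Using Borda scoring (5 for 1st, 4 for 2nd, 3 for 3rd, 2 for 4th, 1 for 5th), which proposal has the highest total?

Proposal A: 10×2 + 6×4 + 6×5 + 9×4 = 110
Proposal B: 10×1 + 6×3 + 6×2 + 9×1 = 49
Proposal C: 10×5 + 6×2 + 6×3 + 9×2 = 98
Proposal D: 10×4 + 6×5 + 6×4 + 9×3 = 121
Proposal E: 10×3 + 6×1 + 6×1 + 9×5 = 87

Proposal D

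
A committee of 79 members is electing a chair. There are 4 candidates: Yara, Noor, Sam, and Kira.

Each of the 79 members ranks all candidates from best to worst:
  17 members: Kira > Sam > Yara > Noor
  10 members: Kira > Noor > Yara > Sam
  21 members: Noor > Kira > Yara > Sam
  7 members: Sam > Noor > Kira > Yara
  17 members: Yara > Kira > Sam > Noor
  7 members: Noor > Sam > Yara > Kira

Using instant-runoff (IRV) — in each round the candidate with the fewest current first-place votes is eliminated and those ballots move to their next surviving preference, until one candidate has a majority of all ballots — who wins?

Kira

Round 1: Yara 17, Noor 28, Sam 7, Kira 27. Sam eliminated.
Round 2: Yara 17, Noor 35, Kira 27. Yara eliminated.
Round 3: Noor 35, Kira 44. Kira has a majority (≥40).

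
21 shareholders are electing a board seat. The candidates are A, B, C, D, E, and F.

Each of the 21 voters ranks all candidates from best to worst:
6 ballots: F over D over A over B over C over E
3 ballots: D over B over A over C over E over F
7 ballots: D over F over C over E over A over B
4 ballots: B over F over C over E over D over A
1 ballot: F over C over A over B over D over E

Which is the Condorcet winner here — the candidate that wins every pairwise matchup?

F vs A: 18–3
F vs B: 14–7
F vs C: 18–3
F vs D: 11–10
F vs E: 18–3
F beats every other candidate.

F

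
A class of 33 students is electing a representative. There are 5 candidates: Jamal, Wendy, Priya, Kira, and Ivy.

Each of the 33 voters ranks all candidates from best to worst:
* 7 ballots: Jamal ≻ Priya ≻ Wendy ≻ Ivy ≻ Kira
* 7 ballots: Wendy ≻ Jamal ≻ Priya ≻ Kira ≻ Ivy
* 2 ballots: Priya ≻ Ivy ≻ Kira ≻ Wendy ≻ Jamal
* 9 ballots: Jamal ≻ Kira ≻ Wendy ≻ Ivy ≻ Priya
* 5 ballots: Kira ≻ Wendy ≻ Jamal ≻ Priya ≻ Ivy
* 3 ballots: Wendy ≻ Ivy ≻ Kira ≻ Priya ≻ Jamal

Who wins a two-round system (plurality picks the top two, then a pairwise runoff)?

Round 1 first-place votes: Jamal 16, Wendy 10, Priya 2, Kira 5, Ivy 0. Jamal and Wendy advance.
Runoff: Jamal is ranked above Wendy on 16 ballots, Wendy above Jamal on 17.

Wendy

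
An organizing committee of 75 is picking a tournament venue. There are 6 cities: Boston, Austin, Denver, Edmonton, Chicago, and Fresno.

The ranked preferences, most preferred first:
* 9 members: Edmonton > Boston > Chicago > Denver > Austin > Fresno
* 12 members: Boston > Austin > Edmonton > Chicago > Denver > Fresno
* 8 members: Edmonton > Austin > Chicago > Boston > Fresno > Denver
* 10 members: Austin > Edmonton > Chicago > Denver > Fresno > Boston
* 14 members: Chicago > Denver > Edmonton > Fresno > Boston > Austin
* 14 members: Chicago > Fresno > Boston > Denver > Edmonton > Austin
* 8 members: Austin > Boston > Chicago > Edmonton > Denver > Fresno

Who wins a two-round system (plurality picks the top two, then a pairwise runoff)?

Austin

Round 1 first-place votes: Boston 12, Austin 18, Denver 0, Edmonton 17, Chicago 28, Fresno 0. Chicago and Austin advance.
Runoff: Chicago is ranked above Austin on 37 ballots, Austin above Chicago on 38.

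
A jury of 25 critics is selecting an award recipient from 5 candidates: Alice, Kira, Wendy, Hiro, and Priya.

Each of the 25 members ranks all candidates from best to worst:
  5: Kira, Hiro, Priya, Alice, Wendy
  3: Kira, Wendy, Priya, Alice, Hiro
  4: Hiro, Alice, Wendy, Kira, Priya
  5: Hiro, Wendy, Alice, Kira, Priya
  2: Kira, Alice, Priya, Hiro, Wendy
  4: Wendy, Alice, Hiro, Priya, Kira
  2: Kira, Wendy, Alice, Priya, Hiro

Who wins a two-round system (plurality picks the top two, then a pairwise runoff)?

Round 1 first-place votes: Alice 0, Kira 12, Wendy 4, Hiro 9, Priya 0. Kira and Hiro advance.
Runoff: Kira is ranked above Hiro on 12 ballots, Hiro above Kira on 13.

Hiro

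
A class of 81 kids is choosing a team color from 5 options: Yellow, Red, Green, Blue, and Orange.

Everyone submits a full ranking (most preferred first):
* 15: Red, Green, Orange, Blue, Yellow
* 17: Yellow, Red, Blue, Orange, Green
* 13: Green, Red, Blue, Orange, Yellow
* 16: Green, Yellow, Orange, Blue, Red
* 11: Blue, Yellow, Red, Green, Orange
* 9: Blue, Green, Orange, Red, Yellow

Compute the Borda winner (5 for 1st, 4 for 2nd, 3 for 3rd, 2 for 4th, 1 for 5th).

Yellow: 15×1 + 17×5 + 13×1 + 16×4 + 11×4 + 9×1 = 230
Red: 15×5 + 17×4 + 13×4 + 16×1 + 11×3 + 9×2 = 262
Green: 15×4 + 17×1 + 13×5 + 16×5 + 11×2 + 9×4 = 280
Blue: 15×2 + 17×3 + 13×3 + 16×2 + 11×5 + 9×5 = 252
Orange: 15×3 + 17×2 + 13×2 + 16×3 + 11×1 + 9×3 = 191

Green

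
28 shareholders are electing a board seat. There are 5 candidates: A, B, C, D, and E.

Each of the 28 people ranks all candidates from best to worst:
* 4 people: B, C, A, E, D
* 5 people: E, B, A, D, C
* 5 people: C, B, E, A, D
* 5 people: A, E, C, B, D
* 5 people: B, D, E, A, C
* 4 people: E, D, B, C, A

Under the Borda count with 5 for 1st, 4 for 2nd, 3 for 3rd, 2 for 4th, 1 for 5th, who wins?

B

A: 4×3 + 5×3 + 5×2 + 5×5 + 5×2 + 4×1 = 76
B: 4×5 + 5×4 + 5×4 + 5×2 + 5×5 + 4×3 = 107
C: 4×4 + 5×1 + 5×5 + 5×3 + 5×1 + 4×2 = 74
D: 4×1 + 5×2 + 5×1 + 5×1 + 5×4 + 4×4 = 60
E: 4×2 + 5×5 + 5×3 + 5×4 + 5×3 + 4×5 = 103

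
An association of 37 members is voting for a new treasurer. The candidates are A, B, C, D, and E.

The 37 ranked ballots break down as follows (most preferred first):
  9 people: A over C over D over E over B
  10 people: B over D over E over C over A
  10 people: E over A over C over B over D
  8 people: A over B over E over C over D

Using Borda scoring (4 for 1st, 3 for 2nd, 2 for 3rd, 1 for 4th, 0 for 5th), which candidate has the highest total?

A

A: 9×4 + 10×0 + 10×3 + 8×4 = 98
B: 9×0 + 10×4 + 10×1 + 8×3 = 74
C: 9×3 + 10×1 + 10×2 + 8×1 = 65
D: 9×2 + 10×3 + 10×0 + 8×0 = 48
E: 9×1 + 10×2 + 10×4 + 8×2 = 85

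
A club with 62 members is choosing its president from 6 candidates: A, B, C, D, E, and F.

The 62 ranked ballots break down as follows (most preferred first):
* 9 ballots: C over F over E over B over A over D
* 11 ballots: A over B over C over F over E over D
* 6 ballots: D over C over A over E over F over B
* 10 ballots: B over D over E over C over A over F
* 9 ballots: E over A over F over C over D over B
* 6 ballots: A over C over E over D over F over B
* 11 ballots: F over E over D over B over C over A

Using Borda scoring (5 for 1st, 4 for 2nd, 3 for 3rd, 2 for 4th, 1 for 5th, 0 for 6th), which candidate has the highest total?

A: 9×1 + 11×5 + 6×3 + 10×1 + 9×4 + 6×5 + 11×0 = 158
B: 9×2 + 11×4 + 6×0 + 10×5 + 9×0 + 6×0 + 11×2 = 134
C: 9×5 + 11×3 + 6×4 + 10×2 + 9×2 + 6×4 + 11×1 = 175
D: 9×0 + 11×0 + 6×5 + 10×4 + 9×1 + 6×2 + 11×3 = 124
E: 9×3 + 11×1 + 6×2 + 10×3 + 9×5 + 6×3 + 11×4 = 187
F: 9×4 + 11×2 + 6×1 + 10×0 + 9×3 + 6×1 + 11×5 = 152

E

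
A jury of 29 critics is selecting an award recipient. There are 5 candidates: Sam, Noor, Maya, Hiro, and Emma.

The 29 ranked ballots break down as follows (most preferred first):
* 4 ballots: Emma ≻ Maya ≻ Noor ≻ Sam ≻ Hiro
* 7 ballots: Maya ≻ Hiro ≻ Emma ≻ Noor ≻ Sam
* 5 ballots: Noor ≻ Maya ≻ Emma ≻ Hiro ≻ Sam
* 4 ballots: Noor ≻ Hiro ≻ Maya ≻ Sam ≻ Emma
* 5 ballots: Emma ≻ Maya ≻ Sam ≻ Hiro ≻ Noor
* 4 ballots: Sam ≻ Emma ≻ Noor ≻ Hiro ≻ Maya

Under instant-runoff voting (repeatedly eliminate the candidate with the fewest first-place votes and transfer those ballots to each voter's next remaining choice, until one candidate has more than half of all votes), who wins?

Round 1: Sam 4, Noor 9, Maya 7, Hiro 0, Emma 9. Hiro eliminated.
Round 2: Sam 4, Noor 9, Maya 7, Emma 9. Sam eliminated.
Round 3: Noor 9, Maya 7, Emma 13. Maya eliminated.
Round 4: Noor 9, Emma 20. Emma has a majority (≥15).

Emma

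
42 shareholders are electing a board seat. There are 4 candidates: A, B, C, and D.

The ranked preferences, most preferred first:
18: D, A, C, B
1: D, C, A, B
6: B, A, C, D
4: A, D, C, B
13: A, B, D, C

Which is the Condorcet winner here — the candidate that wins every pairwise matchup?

A vs B: 36–6
A vs C: 41–1
A vs D: 23–19
A beats every other candidate.

A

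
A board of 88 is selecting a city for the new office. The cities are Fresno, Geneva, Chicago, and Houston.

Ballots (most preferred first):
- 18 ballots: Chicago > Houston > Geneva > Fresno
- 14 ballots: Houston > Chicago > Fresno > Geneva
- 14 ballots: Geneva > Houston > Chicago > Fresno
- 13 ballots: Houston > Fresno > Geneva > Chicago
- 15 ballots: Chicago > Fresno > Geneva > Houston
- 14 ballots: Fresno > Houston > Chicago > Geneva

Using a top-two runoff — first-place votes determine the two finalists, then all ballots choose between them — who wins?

Houston

Round 1 first-place votes: Fresno 14, Geneva 14, Chicago 33, Houston 27. Chicago and Houston advance.
Runoff: Chicago is ranked above Houston on 33 ballots, Houston above Chicago on 55.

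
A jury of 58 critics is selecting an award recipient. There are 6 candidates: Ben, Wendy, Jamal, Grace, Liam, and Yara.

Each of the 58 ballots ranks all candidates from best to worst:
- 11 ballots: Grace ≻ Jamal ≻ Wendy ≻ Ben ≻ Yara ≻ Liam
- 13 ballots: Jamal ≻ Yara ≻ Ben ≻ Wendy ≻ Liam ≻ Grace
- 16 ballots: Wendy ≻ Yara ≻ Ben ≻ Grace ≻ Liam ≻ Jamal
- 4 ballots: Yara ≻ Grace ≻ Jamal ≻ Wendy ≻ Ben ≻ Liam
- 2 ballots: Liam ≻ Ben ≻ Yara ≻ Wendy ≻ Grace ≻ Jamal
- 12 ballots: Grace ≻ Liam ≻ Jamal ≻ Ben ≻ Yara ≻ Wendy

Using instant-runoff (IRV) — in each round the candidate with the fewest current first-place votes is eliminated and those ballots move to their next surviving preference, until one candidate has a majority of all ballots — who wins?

Wendy

Round 1: Ben 0, Wendy 16, Jamal 13, Grace 23, Liam 2, Yara 4. Ben eliminated.
Round 2: Wendy 16, Jamal 13, Grace 23, Liam 2, Yara 4. Liam eliminated.
Round 3: Wendy 16, Jamal 13, Grace 23, Yara 6. Yara eliminated.
Round 4: Wendy 18, Jamal 13, Grace 27. Jamal eliminated.
Round 5: Wendy 31, Grace 27. Wendy has a majority (≥30).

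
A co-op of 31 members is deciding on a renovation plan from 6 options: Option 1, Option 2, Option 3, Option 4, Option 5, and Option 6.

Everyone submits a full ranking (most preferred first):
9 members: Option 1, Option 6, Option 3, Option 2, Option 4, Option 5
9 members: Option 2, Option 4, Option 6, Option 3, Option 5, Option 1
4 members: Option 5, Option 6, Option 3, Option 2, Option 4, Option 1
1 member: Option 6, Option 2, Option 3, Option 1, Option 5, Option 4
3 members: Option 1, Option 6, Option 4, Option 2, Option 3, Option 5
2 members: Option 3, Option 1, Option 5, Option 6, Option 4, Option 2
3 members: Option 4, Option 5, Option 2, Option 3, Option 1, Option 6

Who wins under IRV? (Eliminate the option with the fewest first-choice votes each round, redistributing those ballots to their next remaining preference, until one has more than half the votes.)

Option 2

Round 1: Option 1 12, Option 2 9, Option 3 2, Option 4 3, Option 5 4, Option 6 1. Option 6 eliminated.
Round 2: Option 1 12, Option 2 10, Option 3 2, Option 4 3, Option 5 4. Option 3 eliminated.
Round 3: Option 1 14, Option 2 10, Option 4 3, Option 5 4. Option 4 eliminated.
Round 4: Option 1 14, Option 2 10, Option 5 7. Option 5 eliminated.
Round 5: Option 1 14, Option 2 17. Option 2 has a majority (≥16).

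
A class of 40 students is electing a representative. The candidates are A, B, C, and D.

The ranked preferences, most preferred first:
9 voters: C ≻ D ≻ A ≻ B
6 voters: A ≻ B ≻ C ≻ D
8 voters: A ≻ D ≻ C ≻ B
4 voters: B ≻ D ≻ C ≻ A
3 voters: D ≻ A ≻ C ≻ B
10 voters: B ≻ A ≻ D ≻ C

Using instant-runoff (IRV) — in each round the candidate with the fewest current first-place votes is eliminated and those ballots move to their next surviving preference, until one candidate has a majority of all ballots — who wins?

Round 1: A 14, B 14, C 9, D 3. D eliminated.
Round 2: A 17, B 14, C 9. C eliminated.
Round 3: A 26, B 14. A has a majority (≥21).

A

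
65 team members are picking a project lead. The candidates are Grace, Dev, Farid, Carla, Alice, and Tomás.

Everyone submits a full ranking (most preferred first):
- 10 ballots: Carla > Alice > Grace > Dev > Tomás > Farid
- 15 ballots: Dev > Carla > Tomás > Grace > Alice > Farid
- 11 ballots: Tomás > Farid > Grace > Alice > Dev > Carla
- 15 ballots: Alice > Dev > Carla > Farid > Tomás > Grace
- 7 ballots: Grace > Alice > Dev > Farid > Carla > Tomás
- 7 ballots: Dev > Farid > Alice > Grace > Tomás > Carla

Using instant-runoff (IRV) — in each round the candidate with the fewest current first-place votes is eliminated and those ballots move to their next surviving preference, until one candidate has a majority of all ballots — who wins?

Alice

Round 1: Grace 7, Dev 22, Farid 0, Carla 10, Alice 15, Tomás 11. Farid eliminated.
Round 2: Grace 7, Dev 22, Carla 10, Alice 15, Tomás 11. Grace eliminated.
Round 3: Dev 22, Carla 10, Alice 22, Tomás 11. Carla eliminated.
Round 4: Dev 22, Alice 32, Tomás 11. Tomás eliminated.
Round 5: Dev 22, Alice 43. Alice has a majority (≥33).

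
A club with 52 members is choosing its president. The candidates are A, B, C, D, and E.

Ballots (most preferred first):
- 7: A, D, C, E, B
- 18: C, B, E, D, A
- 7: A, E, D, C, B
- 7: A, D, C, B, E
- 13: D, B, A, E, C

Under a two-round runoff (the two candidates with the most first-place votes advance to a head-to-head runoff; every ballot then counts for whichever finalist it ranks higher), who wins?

A

Round 1 first-place votes: A 21, B 0, C 18, D 13, E 0. A and C advance.
Runoff: A is ranked above C on 34 ballots, C above A on 18.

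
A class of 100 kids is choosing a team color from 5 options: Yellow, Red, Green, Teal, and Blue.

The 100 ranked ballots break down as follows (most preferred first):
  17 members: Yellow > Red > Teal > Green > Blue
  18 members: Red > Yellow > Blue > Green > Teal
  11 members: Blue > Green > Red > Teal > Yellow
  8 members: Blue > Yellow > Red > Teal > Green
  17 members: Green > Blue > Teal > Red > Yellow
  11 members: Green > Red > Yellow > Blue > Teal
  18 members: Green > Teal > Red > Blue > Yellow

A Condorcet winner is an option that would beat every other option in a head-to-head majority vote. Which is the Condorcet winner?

Green

Green vs Yellow: 57–43
Green vs Red: 57–43
Green vs Teal: 75–25
Green vs Blue: 63–37
Green beats every other option.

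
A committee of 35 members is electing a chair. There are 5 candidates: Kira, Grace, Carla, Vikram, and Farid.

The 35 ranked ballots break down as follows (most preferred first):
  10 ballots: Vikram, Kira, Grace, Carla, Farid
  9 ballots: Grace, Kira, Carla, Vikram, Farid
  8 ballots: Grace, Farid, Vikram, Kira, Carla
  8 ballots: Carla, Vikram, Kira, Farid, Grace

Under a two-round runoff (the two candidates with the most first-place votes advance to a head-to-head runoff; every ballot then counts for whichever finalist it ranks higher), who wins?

Round 1 first-place votes: Kira 0, Grace 17, Carla 8, Vikram 10, Farid 0. Grace and Vikram advance.
Runoff: Grace is ranked above Vikram on 17 ballots, Vikram above Grace on 18.

Vikram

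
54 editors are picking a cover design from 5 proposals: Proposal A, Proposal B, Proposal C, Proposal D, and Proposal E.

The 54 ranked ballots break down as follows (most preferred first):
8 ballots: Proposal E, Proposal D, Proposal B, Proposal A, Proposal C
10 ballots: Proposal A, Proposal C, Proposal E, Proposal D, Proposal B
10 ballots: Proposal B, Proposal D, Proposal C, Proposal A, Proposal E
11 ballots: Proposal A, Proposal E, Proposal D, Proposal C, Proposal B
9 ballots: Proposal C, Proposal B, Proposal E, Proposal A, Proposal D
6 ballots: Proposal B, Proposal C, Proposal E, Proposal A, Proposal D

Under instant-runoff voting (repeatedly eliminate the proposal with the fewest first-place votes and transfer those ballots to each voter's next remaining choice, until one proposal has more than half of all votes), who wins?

Round 1: Proposal A 21, Proposal B 16, Proposal C 9, Proposal D 0, Proposal E 8. Proposal D eliminated.
Round 2: Proposal A 21, Proposal B 16, Proposal C 9, Proposal E 8. Proposal E eliminated.
Round 3: Proposal A 21, Proposal B 24, Proposal C 9. Proposal C eliminated.
Round 4: Proposal A 21, Proposal B 33. Proposal B has a majority (≥28).

Proposal B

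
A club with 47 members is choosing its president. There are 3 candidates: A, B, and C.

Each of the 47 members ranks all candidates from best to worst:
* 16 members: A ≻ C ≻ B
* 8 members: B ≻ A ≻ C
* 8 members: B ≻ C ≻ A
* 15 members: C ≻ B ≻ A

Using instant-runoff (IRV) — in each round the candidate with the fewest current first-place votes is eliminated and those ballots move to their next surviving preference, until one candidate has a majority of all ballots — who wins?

Round 1: A 16, B 16, C 15. C eliminated.
Round 2: A 16, B 31. B has a majority (≥24).

B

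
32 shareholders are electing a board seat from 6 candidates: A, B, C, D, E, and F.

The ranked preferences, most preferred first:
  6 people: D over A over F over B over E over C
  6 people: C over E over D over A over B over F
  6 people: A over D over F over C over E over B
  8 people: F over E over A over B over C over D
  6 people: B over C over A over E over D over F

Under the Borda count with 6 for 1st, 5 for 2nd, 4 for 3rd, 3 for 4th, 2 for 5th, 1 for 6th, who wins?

A

A: 6×5 + 6×3 + 6×6 + 8×4 + 6×4 = 140
B: 6×3 + 6×2 + 6×1 + 8×3 + 6×6 = 96
C: 6×1 + 6×6 + 6×3 + 8×2 + 6×5 = 106
D: 6×6 + 6×4 + 6×5 + 8×1 + 6×2 = 110
E: 6×2 + 6×5 + 6×2 + 8×5 + 6×3 = 112
F: 6×4 + 6×1 + 6×4 + 8×6 + 6×1 = 108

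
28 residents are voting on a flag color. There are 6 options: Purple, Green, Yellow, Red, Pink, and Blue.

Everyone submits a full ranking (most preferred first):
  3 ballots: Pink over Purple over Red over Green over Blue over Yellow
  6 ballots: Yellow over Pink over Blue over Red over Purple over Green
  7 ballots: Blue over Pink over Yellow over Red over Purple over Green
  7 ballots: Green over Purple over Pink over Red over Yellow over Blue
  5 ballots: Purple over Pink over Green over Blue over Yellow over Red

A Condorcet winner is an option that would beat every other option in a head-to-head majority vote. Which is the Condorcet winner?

Pink

Pink vs Purple: 16–12
Pink vs Green: 21–7
Pink vs Yellow: 22–6
Pink vs Red: 28–0
Pink vs Blue: 21–7
Pink beats every other option.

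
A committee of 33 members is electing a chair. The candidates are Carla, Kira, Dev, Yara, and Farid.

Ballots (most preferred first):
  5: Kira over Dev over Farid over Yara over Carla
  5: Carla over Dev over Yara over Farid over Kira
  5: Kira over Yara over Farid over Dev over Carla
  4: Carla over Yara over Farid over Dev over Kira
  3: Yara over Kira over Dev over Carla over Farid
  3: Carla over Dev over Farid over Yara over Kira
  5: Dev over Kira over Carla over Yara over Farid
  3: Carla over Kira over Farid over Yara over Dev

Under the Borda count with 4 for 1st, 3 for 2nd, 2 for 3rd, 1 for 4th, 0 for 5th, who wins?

Carla: 5×0 + 5×4 + 5×0 + 4×4 + 3×1 + 3×4 + 5×2 + 3×4 = 73
Kira: 5×4 + 5×0 + 5×4 + 4×0 + 3×3 + 3×0 + 5×3 + 3×3 = 73
Dev: 5×3 + 5×3 + 5×1 + 4×1 + 3×2 + 3×3 + 5×4 + 3×0 = 74
Yara: 5×1 + 5×2 + 5×3 + 4×3 + 3×4 + 3×1 + 5×1 + 3×1 = 65
Farid: 5×2 + 5×1 + 5×2 + 4×2 + 3×0 + 3×2 + 5×0 + 3×2 = 45

Dev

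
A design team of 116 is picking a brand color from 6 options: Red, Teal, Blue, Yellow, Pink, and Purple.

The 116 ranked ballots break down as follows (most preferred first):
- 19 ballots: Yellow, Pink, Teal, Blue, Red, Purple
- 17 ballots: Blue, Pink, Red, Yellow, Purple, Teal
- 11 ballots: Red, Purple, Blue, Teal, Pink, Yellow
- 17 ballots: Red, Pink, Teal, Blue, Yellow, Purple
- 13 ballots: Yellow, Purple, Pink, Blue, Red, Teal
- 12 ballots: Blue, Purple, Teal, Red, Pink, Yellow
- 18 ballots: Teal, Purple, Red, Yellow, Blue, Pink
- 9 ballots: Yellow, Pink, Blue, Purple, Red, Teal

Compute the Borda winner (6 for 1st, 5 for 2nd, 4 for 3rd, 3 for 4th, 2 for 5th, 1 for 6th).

Blue

Red: 19×2 + 17×4 + 11×6 + 17×6 + 13×2 + 12×3 + 18×4 + 9×2 = 426
Teal: 19×4 + 17×1 + 11×3 + 17×4 + 13×1 + 12×4 + 18×6 + 9×1 = 372
Blue: 19×3 + 17×6 + 11×4 + 17×3 + 13×3 + 12×6 + 18×2 + 9×4 = 437
Yellow: 19×6 + 17×3 + 11×1 + 17×2 + 13×6 + 12×1 + 18×3 + 9×6 = 408
Pink: 19×5 + 17×5 + 11×2 + 17×5 + 13×4 + 12×2 + 18×1 + 9×5 = 426
Purple: 19×1 + 17×2 + 11×5 + 17×1 + 13×5 + 12×5 + 18×5 + 9×3 = 367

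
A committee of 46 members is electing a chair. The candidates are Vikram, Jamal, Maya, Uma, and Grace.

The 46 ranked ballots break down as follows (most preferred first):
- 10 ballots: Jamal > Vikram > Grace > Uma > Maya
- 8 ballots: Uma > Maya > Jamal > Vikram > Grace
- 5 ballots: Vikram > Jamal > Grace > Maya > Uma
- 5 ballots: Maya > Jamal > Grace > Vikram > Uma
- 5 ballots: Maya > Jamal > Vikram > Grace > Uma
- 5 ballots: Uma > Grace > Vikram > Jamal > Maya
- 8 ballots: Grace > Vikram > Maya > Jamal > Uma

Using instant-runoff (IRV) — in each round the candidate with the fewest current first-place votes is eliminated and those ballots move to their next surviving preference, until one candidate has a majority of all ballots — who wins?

Maya

Round 1: Vikram 5, Jamal 10, Maya 10, Uma 13, Grace 8. Vikram eliminated.
Round 2: Jamal 15, Maya 10, Uma 13, Grace 8. Grace eliminated.
Round 3: Jamal 15, Maya 18, Uma 13. Uma eliminated.
Round 4: Jamal 20, Maya 26. Maya has a majority (≥24).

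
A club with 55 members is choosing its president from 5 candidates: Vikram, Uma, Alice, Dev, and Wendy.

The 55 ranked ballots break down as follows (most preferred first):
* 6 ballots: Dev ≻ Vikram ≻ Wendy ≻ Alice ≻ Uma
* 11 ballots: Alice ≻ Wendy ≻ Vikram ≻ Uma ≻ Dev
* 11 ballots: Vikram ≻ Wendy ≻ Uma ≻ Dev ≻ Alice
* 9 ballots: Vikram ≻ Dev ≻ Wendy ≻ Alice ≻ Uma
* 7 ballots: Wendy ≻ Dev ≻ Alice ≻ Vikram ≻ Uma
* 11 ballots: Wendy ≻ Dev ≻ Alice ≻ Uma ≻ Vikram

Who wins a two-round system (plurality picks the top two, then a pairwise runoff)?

Wendy

Round 1 first-place votes: Vikram 20, Uma 0, Alice 11, Dev 6, Wendy 18. Vikram and Wendy advance.
Runoff: Vikram is ranked above Wendy on 26 ballots, Wendy above Vikram on 29.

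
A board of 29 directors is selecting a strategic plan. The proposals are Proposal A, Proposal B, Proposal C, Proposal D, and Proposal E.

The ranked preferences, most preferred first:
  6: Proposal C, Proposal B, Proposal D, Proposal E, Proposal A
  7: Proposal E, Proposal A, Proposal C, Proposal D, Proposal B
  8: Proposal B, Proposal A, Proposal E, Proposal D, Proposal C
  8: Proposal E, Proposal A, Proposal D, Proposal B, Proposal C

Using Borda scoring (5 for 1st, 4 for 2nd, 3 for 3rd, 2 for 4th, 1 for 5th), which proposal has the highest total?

Proposal E

Proposal A: 6×1 + 7×4 + 8×4 + 8×4 = 98
Proposal B: 6×4 + 7×1 + 8×5 + 8×2 = 87
Proposal C: 6×5 + 7×3 + 8×1 + 8×1 = 67
Proposal D: 6×3 + 7×2 + 8×2 + 8×3 = 72
Proposal E: 6×2 + 7×5 + 8×3 + 8×5 = 111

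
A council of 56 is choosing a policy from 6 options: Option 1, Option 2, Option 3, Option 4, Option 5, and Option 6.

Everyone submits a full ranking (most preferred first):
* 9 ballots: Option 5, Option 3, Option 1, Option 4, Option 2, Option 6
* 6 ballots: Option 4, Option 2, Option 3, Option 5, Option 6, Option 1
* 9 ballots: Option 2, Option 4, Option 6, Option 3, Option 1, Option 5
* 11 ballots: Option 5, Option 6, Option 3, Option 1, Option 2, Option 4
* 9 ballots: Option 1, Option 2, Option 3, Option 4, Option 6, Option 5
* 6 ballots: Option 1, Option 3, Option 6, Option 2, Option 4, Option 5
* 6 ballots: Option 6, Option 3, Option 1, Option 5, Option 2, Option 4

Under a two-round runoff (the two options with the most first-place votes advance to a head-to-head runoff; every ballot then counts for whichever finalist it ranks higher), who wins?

Round 1 first-place votes: Option 1 15, Option 2 9, Option 3 0, Option 4 6, Option 5 20, Option 6 6. Option 5 and Option 1 advance.
Runoff: Option 5 is ranked above Option 1 on 26 ballots, Option 1 above Option 5 on 30.

Option 1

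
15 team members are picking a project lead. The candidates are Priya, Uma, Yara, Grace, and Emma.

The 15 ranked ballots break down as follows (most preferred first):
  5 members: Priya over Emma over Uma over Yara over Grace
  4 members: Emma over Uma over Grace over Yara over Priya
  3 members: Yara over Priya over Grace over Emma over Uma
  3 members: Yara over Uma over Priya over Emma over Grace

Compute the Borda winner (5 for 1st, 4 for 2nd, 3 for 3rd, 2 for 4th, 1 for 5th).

Priya: 5×5 + 4×1 + 3×4 + 3×3 = 50
Uma: 5×3 + 4×4 + 3×1 + 3×4 = 46
Yara: 5×2 + 4×2 + 3×5 + 3×5 = 48
Grace: 5×1 + 4×3 + 3×3 + 3×1 = 29
Emma: 5×4 + 4×5 + 3×2 + 3×2 = 52

Emma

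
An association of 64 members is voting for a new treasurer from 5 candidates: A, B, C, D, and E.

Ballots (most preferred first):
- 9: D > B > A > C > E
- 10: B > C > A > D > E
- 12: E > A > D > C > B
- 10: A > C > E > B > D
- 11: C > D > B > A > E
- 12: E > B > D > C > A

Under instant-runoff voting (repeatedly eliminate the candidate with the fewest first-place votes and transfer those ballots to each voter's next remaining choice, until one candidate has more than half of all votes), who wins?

Round 1: A 10, B 10, C 11, D 9, E 24. D eliminated.
Round 2: A 10, B 19, C 11, E 24. A eliminated.
Round 3: B 19, C 21, E 24. B eliminated.
Round 4: C 40, E 24. C has a majority (≥33).

C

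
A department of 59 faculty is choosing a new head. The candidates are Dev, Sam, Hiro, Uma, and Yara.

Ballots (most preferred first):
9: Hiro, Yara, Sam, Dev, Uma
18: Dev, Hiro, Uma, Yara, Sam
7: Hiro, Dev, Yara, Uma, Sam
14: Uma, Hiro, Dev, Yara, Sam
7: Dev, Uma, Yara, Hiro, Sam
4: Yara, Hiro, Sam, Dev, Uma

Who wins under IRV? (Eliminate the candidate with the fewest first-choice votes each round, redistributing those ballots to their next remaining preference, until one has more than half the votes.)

Round 1: Dev 25, Sam 0, Hiro 16, Uma 14, Yara 4. Sam eliminated.
Round 2: Dev 25, Hiro 16, Uma 14, Yara 4. Yara eliminated.
Round 3: Dev 25, Hiro 20, Uma 14. Uma eliminated.
Round 4: Dev 25, Hiro 34. Hiro has a majority (≥30).

Hiro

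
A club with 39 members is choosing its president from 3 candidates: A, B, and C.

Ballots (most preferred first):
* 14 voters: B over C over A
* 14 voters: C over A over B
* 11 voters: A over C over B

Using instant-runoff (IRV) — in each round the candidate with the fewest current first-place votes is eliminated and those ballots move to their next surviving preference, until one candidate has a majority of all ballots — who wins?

C

Round 1: A 11, B 14, C 14. A eliminated.
Round 2: B 14, C 25. C has a majority (≥20).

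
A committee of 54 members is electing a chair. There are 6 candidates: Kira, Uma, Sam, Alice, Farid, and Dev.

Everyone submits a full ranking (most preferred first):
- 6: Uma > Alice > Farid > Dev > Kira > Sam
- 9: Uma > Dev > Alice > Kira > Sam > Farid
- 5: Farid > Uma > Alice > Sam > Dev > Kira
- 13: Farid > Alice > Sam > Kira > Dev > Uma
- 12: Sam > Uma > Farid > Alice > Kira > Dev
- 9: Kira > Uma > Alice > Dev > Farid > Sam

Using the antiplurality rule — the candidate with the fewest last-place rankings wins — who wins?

Last-place votes: Kira 5, Uma 13, Sam 15, Alice 0, Farid 9, Dev 12.

Alice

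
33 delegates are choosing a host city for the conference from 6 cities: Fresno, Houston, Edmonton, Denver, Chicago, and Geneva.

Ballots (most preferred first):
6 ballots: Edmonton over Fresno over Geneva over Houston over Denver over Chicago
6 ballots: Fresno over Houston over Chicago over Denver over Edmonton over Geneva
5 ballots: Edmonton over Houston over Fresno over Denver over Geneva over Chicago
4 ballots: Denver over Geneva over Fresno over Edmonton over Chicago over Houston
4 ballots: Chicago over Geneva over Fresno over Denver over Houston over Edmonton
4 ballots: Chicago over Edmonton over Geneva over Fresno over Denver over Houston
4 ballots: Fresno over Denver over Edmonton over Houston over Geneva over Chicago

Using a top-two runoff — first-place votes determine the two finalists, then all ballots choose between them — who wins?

Round 1 first-place votes: Fresno 10, Houston 0, Edmonton 11, Denver 4, Chicago 8, Geneva 0. Edmonton and Fresno advance.
Runoff: Edmonton is ranked above Fresno on 15 ballots, Fresno above Edmonton on 18.

Fresno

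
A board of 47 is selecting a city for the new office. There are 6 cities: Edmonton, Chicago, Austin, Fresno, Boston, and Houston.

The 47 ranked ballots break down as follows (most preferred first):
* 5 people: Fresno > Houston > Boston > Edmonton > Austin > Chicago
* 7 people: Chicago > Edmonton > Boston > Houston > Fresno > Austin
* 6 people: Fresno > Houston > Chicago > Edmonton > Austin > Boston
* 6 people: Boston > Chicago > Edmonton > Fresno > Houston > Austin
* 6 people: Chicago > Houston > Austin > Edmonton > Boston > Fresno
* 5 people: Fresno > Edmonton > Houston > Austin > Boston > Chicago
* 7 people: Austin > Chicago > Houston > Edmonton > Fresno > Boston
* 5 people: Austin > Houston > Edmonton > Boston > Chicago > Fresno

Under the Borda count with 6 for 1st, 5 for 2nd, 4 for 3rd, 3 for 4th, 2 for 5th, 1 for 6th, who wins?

Houston

Edmonton: 5×3 + 7×5 + 6×3 + 6×4 + 6×3 + 5×5 + 7×3 + 5×4 = 176
Chicago: 5×1 + 7×6 + 6×4 + 6×5 + 6×6 + 5×1 + 7×5 + 5×2 = 187
Austin: 5×2 + 7×1 + 6×2 + 6×1 + 6×4 + 5×3 + 7×6 + 5×6 = 146
Fresno: 5×6 + 7×2 + 6×6 + 6×3 + 6×1 + 5×6 + 7×2 + 5×1 = 153
Boston: 5×4 + 7×4 + 6×1 + 6×6 + 6×2 + 5×2 + 7×1 + 5×3 = 134
Houston: 5×5 + 7×3 + 6×5 + 6×2 + 6×5 + 5×4 + 7×4 + 5×5 = 191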